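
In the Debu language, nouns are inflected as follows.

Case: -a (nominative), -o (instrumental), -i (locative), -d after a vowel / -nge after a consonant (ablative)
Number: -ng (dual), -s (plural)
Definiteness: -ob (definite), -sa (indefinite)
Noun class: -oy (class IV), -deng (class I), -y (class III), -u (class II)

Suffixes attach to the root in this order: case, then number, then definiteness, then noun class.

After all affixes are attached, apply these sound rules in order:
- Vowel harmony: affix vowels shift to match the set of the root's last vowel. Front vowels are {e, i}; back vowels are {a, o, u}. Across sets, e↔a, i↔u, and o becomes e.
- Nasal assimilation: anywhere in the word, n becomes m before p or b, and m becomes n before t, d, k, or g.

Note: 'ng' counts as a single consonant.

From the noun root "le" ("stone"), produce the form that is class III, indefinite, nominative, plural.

Attach case nominative -a → lea.
Attach number plural -s → leas.
Attach definiteness indefinite -sa → leassa.
Attach noun class class III -y → leassay.
Apply vowel harmony: leassay → leessey.
Nasal assimilation: no change.

leessey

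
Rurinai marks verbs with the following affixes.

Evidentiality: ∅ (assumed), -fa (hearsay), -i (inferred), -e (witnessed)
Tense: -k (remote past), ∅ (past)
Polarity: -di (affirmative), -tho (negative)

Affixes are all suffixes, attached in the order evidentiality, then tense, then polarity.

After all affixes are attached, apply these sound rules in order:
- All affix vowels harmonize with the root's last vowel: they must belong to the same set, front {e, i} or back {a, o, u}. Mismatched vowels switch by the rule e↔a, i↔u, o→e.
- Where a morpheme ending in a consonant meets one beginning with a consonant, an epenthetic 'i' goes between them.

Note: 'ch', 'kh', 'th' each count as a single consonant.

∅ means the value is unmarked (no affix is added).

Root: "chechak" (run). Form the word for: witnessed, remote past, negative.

Attach evidentiality witnessed -e → chechake.
Attach tense remote past -k → chechakek.
Attach polarity negative -tho → chechakektho.
Apply vowel harmony: chechakektho → chechakaktho.
Apply epenthesis: chechakaktho → chechakakitho.

chechakakitho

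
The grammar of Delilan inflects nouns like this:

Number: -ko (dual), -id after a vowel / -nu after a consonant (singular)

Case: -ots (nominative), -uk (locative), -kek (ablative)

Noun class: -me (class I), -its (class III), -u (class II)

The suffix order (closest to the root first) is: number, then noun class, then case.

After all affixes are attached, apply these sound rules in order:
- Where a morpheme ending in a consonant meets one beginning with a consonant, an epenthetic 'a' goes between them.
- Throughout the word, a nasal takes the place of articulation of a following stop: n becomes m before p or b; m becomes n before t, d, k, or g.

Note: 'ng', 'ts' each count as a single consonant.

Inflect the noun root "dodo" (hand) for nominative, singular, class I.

Attach number singular -id (after vowel 'o') → dodoid.
Attach noun class class I -me → dodoidme.
Attach case nominative -ots → dodoidmeots.
Apply epenthesis: dodoidmeots → dodoidameots.
Nasal assimilation: no change.

dodoidameots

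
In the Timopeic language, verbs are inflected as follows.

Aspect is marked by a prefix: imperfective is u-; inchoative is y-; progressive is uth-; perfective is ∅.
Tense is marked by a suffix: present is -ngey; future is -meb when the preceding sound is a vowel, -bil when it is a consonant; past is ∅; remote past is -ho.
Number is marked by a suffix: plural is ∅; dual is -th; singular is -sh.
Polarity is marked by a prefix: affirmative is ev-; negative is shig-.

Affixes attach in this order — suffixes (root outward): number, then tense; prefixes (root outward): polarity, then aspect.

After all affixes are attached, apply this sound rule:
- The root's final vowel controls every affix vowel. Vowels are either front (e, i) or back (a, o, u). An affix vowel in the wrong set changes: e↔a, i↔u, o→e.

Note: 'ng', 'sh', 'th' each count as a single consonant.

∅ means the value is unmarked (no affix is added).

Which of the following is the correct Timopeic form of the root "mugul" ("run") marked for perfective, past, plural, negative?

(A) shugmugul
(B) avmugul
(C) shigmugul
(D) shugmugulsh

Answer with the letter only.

A

number = plural: zero marking, form stays mugul.
Attach polarity negative shig- → shigmugul.
tense = past: zero marking, form stays shigmugul.
aspect = perfective: zero marking, form stays shigmugul.
Apply vowel harmony: shigmugul → shugmugul.
So the correct form is shugmugul, option (A).
(B) avmugul is wrong: it uses affirmative instead of negative for polarity.
(C) shigmugul is wrong: it fails to apply the sound rule(s).
(D) shugmugulsh is wrong: it uses singular instead of plural for number.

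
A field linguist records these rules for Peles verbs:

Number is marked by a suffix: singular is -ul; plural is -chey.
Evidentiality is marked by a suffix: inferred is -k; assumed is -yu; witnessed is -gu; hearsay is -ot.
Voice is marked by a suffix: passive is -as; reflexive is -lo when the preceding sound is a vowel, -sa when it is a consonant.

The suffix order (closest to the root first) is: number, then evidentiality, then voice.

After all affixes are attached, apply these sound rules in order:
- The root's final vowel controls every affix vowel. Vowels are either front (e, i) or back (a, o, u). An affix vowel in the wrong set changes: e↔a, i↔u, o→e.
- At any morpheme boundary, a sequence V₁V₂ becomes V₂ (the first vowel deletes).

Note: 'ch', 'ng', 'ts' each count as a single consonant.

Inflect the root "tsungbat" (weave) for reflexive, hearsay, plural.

tsungbatchayotsa

Attach number plural -chey → tsungbatchey.
Attach evidentiality hearsay -ot → tsungbatcheyot.
Attach voice reflexive -sa (after consonant 't') → tsungbatcheyotsa.
Apply vowel harmony: tsungbatcheyotsa → tsungbatchayotsa.
Vowel deletion: no change.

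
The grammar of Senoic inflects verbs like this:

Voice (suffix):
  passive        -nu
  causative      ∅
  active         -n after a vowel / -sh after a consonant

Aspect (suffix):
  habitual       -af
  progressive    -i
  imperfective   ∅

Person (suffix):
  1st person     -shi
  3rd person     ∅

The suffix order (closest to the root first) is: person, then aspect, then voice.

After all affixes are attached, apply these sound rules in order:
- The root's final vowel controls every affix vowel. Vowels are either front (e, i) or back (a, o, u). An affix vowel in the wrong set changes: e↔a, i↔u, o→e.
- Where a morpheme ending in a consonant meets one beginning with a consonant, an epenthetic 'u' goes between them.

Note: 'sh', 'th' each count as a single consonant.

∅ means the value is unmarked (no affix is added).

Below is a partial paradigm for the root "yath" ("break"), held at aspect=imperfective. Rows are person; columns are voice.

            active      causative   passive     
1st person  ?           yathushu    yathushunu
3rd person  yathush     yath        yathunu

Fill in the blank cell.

yathushun

Attach person 1st person -shi → yathshi.
aspect = imperfective: zero marking, form stays yathshi.
Attach voice active -n (after vowel 'i') → yathshin.
Apply vowel harmony: yathshin → yathshun.
Apply epenthesis: yathshun → yathushun.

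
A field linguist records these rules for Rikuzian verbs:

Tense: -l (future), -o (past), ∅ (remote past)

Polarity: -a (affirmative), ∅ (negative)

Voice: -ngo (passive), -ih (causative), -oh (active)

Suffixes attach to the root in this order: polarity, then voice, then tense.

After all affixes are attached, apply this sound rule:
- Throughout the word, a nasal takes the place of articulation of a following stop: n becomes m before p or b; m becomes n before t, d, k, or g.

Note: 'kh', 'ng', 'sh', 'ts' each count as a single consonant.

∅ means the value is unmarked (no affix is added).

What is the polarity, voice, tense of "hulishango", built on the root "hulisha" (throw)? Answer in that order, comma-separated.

Segment: hulisha-ngo.
polarity: ∅ → negative.
voice: -ngo → passive.
tense: ∅ → remote past.

negative, passive, remote past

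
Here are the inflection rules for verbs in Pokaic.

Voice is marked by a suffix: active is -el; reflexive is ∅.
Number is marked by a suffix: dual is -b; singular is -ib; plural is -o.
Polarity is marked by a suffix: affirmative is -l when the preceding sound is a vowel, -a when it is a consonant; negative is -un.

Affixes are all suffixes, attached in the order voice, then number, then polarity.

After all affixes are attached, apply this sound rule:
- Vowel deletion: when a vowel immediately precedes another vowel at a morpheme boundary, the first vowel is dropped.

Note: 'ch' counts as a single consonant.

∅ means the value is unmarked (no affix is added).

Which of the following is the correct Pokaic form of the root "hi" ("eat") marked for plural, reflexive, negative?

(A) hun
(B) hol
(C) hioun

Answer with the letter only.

voice = reflexive: zero marking, form stays hi.
Attach number plural -o → hio.
Attach polarity negative -un → hioun.
Apply vowel deletion: hioun → hun.
So the correct form is hun, option (A).
(C) hioun is wrong: it fails to apply the sound rule(s).
(B) hol is wrong: it uses affirmative instead of negative for polarity.

A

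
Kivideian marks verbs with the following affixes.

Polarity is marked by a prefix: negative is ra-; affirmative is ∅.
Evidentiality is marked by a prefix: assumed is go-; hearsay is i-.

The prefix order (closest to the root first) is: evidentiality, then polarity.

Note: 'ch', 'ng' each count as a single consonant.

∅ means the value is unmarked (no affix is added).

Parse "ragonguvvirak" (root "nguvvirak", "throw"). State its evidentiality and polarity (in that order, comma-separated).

Segment: ra-go-nguvvirak.
evidentiality: go- → assumed.
polarity: ra- → negative.

assumed, negative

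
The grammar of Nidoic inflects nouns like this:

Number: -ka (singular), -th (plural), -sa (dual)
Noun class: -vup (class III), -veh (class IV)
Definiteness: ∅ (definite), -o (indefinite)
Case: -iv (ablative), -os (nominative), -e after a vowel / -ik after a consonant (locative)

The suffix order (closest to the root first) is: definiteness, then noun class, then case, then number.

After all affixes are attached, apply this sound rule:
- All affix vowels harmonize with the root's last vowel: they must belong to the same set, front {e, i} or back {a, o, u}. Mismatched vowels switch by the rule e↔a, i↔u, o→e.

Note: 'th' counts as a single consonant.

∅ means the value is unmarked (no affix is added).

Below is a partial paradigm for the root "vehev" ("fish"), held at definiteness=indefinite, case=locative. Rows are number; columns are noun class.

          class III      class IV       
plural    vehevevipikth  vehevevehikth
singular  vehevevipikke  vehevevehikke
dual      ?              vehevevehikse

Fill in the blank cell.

Attach definiteness indefinite -o → vehevo.
Attach noun class class III -vup → vehevovup.
Attach case locative -ik (after consonant 'p') → vehevovupik.
Attach number dual -sa → vehevovupiksa.
Apply vowel harmony: vehevovupiksa → vehevevipikse.

vehevevipikse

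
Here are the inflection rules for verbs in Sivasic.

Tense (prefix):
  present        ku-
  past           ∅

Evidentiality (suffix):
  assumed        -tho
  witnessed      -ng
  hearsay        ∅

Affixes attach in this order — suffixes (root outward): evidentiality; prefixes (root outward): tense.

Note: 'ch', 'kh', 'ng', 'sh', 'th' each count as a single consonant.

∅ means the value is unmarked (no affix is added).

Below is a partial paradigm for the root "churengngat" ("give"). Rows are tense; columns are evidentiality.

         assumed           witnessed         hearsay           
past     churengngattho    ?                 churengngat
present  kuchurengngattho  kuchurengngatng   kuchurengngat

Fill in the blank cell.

Attach evidentiality witnessed -ng → churengngatng.
tense = past: zero marking, form stays churengngatng.

churengngatng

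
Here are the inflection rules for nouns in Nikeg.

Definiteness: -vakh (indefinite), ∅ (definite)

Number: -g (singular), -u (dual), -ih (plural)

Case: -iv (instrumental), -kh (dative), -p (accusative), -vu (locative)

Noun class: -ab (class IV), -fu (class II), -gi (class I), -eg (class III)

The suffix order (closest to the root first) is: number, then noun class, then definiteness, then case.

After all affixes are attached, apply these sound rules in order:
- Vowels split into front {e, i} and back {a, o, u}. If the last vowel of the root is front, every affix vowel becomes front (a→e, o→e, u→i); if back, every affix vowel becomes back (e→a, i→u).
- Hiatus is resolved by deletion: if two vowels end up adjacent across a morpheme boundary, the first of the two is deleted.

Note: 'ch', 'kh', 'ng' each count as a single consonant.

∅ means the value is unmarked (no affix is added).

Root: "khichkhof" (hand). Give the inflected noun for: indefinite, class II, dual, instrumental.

khichkhofufuvakhuv

Attach number dual -u → khichkhofu.
Attach noun class class II -fu → khichkhofufu.
Attach definiteness indefinite -vakh → khichkhofufuvakh.
Attach case instrumental -iv → khichkhofufuvakhiv.
Apply vowel harmony: khichkhofufuvakhiv → khichkhofufuvakhuv.
Vowel deletion: no change.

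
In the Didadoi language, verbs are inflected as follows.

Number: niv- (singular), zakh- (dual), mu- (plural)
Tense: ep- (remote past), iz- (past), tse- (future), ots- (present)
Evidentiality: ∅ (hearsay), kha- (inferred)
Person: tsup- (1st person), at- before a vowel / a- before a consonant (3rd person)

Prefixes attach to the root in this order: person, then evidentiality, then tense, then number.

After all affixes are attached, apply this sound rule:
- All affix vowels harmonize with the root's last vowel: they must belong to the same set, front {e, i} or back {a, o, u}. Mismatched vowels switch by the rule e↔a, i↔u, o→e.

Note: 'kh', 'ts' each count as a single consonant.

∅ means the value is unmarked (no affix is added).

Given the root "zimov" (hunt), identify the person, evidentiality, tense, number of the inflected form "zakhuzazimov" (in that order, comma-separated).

Segment: zakh-iz-a-zimov.
person: at/a- → 3rd person.
evidentiality: ∅ → hearsay.
tense: iz- → past.
number: zakh- → dual.

3rd person, hearsay, past, dual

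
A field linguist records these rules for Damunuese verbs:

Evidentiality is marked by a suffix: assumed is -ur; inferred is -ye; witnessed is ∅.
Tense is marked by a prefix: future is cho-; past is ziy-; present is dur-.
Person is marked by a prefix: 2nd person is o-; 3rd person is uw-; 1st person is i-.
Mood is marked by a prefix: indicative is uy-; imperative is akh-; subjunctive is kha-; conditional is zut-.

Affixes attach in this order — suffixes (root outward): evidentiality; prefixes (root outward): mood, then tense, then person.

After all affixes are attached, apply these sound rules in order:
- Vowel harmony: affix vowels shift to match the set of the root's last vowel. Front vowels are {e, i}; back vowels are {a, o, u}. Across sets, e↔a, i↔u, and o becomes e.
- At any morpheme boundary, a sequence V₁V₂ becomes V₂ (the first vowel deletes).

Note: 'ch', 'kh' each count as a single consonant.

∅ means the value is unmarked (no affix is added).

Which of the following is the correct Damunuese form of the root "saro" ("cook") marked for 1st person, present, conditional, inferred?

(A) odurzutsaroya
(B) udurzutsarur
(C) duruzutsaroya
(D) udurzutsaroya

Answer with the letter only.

Attach mood conditional zut- → zutsaro.
Attach tense present dur- → durzutsaro.
Attach person 1st person i- → idurzutsaro.
Attach evidentiality inferred -ye → idurzutsaroye.
Apply vowel harmony: idurzutsaroye → udurzutsaroya.
Vowel deletion: no change.
So the correct form is udurzutsaroya, option (D).
(A) odurzutsaroya is wrong: it uses 2nd person instead of 1st person for person.
(C) duruzutsaroya is wrong: it has the affixes in the wrong order.
(B) udurzutsarur is wrong: it uses assumed instead of inferred for evidentiality.

D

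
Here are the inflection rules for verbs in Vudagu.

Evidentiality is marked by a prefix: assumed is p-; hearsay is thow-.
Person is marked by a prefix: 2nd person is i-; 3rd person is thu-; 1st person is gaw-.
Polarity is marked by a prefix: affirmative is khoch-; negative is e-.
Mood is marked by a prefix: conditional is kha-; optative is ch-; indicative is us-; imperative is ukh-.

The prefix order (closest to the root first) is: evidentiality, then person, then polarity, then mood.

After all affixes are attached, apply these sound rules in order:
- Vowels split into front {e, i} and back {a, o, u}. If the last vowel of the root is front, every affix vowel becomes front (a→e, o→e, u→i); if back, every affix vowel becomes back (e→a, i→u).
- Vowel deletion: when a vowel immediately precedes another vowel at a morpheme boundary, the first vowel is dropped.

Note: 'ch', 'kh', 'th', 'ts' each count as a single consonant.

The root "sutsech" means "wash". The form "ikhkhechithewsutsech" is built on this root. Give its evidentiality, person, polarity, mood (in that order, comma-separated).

hearsay, 2nd person, affirmative, imperative

Segment: ukh-khoch-i-thow-sutsech.
evidentiality: thow- → hearsay.
person: i- → 2nd person.
polarity: khoch- → affirmative.
mood: ukh- → imperative.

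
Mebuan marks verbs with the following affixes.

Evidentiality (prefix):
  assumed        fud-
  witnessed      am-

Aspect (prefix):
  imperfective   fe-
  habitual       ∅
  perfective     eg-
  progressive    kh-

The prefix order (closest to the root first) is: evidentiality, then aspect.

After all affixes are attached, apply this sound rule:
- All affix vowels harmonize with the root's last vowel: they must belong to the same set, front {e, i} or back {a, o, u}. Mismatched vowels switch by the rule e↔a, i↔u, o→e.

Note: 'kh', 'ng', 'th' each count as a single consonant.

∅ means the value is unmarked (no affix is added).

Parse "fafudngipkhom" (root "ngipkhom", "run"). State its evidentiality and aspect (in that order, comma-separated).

Segment: fe-fud-ngipkhom.
evidentiality: fud- → assumed.
aspect: fe- → imperfective.

assumed, imperfective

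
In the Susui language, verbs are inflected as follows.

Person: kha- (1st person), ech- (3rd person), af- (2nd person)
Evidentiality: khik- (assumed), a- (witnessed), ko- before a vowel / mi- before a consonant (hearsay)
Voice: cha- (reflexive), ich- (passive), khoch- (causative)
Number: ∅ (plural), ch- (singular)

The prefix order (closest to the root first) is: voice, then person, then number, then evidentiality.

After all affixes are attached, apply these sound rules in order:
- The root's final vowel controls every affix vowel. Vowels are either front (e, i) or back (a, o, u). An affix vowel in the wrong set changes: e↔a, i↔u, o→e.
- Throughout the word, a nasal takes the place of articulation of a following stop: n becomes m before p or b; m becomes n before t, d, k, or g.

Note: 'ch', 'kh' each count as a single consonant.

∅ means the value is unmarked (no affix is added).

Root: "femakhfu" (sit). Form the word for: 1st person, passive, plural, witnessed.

Attach voice passive ich- → ichfemakhfu.
Attach person 1st person kha- → khaichfemakhfu.
number = plural: zero marking, form stays khaichfemakhfu.
Attach evidentiality witnessed a- → akhaichfemakhfu.
Apply vowel harmony: akhaichfemakhfu → akhauchfemakhfu.
Nasal assimilation: no change.

akhauchfemakhfu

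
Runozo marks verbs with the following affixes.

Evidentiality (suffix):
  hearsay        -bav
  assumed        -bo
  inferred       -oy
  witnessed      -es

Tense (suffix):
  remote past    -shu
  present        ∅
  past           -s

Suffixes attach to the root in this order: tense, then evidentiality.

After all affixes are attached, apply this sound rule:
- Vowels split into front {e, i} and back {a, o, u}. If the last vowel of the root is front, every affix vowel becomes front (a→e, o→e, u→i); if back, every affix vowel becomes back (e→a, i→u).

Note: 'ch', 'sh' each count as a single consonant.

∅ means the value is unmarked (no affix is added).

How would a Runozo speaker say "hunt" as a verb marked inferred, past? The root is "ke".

Attach tense past -s → kes.
Attach evidentiality inferred -oy → kesoy.
Apply vowel harmony: kesoy → kesey.

kesey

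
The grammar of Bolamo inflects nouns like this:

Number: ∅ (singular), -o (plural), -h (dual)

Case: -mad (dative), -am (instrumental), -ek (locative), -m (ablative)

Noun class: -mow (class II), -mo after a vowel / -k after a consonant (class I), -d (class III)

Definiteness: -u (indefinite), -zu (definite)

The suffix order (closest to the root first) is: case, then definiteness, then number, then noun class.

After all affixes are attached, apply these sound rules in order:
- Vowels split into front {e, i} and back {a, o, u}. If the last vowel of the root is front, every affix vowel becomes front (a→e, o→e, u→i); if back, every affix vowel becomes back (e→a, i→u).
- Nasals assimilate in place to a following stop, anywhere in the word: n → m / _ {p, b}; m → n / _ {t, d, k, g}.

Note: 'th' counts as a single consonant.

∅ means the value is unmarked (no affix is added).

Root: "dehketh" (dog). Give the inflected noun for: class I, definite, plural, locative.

dehkethekzieme

Attach case locative -ek → dehkethek.
Attach definiteness definite -zu → dehkethekzu.
Attach number plural -o → dehkethekzuo.
Attach noun class class I -mo (after vowel 'o') → dehkethekzuomo.
Apply vowel harmony: dehkethekzuomo → dehkethekzieme.
Nasal assimilation: no change.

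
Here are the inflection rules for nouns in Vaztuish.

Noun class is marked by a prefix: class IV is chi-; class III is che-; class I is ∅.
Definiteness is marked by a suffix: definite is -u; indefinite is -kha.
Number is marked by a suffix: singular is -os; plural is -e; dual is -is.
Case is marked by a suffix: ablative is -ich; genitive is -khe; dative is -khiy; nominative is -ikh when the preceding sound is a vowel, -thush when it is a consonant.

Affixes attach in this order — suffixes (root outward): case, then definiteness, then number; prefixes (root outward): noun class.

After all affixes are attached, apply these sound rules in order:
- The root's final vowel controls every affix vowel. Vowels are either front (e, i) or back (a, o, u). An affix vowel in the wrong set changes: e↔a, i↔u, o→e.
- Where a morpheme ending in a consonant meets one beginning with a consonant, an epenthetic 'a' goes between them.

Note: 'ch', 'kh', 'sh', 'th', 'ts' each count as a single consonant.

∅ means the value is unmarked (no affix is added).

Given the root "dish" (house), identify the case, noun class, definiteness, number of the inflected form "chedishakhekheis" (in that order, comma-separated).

genitive, class III, indefinite, dual

Segment: che-dish-khe-kha-is.
case: -khe → genitive.
noun class: che- → class III.
definiteness: -kha → indefinite.
number: -is → dual.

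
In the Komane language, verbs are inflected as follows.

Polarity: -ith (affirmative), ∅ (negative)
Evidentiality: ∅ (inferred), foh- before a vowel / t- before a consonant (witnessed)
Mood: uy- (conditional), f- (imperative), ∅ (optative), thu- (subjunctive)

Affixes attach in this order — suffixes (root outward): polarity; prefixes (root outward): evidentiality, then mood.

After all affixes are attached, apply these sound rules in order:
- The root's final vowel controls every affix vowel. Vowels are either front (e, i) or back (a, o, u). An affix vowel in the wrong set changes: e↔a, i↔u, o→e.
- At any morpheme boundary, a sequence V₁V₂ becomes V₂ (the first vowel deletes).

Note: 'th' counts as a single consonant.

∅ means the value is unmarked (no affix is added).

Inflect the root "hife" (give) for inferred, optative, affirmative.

evidentiality = inferred: zero marking, form stays hife.
mood = optative: zero marking, form stays hife.
Attach polarity affirmative -ith → hifeith.
Vowel harmony: no change.
Apply vowel deletion: hifeith → hifith.

hifith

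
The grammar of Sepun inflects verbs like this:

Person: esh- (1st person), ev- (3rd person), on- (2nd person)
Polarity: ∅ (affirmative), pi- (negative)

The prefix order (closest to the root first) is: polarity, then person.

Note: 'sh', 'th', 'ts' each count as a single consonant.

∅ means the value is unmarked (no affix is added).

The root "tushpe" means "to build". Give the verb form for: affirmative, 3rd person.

polarity = affirmative: zero marking, form stays tushpe.
Attach person 3rd person ev- → evtushpe.

evtushpe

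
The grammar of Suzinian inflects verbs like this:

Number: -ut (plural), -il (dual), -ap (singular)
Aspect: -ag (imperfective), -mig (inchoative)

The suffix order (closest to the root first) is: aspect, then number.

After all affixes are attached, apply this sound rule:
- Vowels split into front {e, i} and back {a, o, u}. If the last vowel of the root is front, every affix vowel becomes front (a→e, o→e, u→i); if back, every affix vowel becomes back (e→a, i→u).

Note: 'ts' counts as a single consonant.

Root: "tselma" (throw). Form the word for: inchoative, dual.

Attach aspect inchoative -mig → tselmamig.
Attach number dual -il → tselmamigil.
Apply vowel harmony: tselmamigil → tselmamugul.

tselmamugul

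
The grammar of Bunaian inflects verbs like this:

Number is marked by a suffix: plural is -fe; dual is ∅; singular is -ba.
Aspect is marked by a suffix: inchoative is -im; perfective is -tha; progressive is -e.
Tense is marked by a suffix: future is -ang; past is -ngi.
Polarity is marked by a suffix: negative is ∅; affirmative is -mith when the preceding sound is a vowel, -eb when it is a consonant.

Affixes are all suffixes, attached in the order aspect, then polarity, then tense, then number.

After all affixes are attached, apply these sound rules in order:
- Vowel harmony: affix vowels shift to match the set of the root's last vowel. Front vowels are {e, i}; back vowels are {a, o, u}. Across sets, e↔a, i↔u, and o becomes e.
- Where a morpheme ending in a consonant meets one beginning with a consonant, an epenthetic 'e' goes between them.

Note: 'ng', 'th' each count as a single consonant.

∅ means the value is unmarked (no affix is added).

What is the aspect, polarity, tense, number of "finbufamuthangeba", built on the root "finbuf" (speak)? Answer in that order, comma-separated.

Segment: finbuf-e-mith-ang-ba.
aspect: -e → progressive.
polarity: -mith/eb → affirmative.
tense: -ang → future.
number: -ba → singular.

progressive, affirmative, future, singular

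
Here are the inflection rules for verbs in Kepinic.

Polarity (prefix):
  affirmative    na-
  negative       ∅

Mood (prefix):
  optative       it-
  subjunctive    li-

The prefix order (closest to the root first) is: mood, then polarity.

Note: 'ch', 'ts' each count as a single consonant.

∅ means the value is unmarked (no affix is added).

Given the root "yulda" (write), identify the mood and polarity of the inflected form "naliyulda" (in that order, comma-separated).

subjunctive, affirmative

Segment: na-li-yulda.
mood: li- → subjunctive.
polarity: na- → affirmative.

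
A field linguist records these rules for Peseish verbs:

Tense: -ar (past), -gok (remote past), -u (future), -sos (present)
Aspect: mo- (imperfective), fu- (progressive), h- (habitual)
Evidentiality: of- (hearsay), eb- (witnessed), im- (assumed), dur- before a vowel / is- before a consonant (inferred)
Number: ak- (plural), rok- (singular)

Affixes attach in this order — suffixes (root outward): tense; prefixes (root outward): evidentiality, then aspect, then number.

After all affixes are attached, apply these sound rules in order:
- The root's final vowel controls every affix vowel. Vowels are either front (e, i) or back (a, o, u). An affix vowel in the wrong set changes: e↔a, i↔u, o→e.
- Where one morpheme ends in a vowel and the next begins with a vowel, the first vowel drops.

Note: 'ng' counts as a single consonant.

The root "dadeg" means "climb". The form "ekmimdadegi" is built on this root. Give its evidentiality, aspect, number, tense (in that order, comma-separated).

Segment: ak-mo-im-dadeg-u.
evidentiality: im- → assumed.
aspect: mo- → imperfective.
number: ak- → plural.
tense: -u → future.

assumed, imperfective, plural, future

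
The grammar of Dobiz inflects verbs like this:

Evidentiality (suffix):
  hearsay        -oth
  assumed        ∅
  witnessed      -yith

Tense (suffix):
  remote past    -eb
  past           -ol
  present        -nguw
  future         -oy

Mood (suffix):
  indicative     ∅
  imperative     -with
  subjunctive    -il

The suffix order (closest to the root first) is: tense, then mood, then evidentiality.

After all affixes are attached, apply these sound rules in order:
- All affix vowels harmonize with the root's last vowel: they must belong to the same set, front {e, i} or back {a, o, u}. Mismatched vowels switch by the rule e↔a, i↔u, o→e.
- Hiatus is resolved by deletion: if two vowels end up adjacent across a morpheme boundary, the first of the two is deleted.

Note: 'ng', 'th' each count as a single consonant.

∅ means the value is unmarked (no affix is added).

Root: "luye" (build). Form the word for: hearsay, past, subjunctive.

luyelileth

Attach tense past -ol → luyeol.
Attach mood subjunctive -il → luyeolil.
Attach evidentiality hearsay -oth → luyeoliloth.
Apply vowel harmony: luyeoliloth → luyeelileth.
Apply vowel deletion: luyeelileth → luyelileth.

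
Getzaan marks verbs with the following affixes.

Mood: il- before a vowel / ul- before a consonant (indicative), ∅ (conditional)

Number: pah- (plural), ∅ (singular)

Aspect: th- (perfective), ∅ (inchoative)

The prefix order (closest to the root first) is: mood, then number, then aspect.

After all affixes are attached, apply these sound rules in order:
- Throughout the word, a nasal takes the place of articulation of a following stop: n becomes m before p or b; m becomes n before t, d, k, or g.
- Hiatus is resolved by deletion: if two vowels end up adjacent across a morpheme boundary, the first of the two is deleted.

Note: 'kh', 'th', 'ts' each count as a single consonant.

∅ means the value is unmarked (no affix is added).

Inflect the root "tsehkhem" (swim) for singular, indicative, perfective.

Attach mood indicative ul- (before consonant 'ts') → ultsehkhem.
number = singular: zero marking, form stays ultsehkhem.
Attach aspect perfective th- → thultsehkhem.
Nasal assimilation: no change.
Vowel deletion: no change.

thultsehkhem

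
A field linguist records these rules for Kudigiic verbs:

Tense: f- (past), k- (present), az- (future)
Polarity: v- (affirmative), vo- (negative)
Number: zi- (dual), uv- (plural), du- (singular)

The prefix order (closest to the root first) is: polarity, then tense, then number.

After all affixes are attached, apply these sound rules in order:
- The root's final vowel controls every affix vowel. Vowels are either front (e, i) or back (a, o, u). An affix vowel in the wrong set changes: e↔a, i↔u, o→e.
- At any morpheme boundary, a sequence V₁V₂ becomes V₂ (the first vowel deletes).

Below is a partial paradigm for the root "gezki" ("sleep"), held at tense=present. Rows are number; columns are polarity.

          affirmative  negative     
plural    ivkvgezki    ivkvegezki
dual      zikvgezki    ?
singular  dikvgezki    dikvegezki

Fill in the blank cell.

Attach polarity negative vo- → vogezki.
Attach tense present k- → kvogezki.
Attach number dual zi- → zikvogezki.
Apply vowel harmony: zikvogezki → zikvegezki.
Vowel deletion: no change.

zikvegezki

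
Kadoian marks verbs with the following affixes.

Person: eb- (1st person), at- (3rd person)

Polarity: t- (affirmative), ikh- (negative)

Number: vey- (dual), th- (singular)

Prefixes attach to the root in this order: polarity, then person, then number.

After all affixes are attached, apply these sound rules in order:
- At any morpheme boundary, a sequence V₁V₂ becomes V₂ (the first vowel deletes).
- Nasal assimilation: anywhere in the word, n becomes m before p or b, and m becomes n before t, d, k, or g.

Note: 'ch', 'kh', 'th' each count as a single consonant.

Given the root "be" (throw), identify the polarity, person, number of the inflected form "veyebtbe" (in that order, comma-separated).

affirmative, 1st person, dual

Segment: vey-eb-t-be.
polarity: t- → affirmative.
person: eb- → 1st person.
number: vey- → dual.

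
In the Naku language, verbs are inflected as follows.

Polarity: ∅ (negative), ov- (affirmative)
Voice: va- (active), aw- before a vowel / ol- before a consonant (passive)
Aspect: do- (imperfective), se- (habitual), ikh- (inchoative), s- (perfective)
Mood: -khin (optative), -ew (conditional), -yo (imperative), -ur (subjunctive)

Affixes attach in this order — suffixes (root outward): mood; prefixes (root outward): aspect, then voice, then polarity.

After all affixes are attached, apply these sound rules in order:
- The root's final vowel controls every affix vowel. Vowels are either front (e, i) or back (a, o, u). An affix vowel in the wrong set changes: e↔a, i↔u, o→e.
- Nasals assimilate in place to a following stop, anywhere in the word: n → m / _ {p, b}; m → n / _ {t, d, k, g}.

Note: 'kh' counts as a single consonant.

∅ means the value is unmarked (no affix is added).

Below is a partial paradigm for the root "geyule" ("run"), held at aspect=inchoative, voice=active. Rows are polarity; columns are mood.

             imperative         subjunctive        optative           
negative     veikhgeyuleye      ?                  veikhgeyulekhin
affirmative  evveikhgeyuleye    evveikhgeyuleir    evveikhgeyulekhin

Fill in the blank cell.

veikhgeyuleir

Attach aspect inchoative ikh- → ikhgeyule.
Attach voice active va- → vaikhgeyule.
polarity = negative: zero marking, form stays vaikhgeyule.
Attach mood subjunctive -ur → vaikhgeyuleur.
Apply vowel harmony: vaikhgeyuleur → veikhgeyuleir.
Nasal assimilation: no change.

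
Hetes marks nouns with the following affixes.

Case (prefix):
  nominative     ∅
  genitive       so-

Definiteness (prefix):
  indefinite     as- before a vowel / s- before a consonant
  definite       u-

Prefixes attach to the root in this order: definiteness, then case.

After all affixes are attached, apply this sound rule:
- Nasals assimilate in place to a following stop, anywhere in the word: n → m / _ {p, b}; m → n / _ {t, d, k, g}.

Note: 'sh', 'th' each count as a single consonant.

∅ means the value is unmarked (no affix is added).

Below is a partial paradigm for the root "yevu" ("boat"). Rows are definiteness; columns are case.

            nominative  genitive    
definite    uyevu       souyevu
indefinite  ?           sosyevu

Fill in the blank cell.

Attach definiteness indefinite s- (before consonant 'y') → syevu.
case = nominative: zero marking, form stays syevu.
Nasal assimilation: no change.

syevu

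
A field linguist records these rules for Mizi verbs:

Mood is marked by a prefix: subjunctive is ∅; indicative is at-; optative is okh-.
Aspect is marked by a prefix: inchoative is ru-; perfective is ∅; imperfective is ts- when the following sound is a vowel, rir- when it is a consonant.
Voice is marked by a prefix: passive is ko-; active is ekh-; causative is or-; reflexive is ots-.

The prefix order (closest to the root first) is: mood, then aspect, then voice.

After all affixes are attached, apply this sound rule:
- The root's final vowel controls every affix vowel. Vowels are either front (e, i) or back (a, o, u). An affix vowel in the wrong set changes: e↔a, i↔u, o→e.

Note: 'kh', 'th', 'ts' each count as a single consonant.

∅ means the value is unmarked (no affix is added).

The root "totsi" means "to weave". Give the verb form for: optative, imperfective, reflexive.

etstsekhtotsi

Attach mood optative okh- → okhtotsi.
Attach aspect imperfective ts- (before vowel 'o') → tsokhtotsi.
Attach voice reflexive ots- → otstsokhtotsi.
Apply vowel harmony: otstsokhtotsi → etstsekhtotsi.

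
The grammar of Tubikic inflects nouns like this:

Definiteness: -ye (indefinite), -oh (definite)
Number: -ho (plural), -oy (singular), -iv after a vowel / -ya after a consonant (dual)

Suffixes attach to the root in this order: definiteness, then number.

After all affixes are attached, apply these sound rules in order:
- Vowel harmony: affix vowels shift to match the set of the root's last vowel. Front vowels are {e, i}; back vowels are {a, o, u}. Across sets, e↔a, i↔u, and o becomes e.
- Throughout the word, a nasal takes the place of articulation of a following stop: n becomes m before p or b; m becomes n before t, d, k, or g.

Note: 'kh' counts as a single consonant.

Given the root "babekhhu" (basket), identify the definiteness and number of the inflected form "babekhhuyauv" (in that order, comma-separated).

indefinite, dual

Segment: babekhhu-ye-iv.
definiteness: -ye → indefinite.
number: -iv/ya → dual.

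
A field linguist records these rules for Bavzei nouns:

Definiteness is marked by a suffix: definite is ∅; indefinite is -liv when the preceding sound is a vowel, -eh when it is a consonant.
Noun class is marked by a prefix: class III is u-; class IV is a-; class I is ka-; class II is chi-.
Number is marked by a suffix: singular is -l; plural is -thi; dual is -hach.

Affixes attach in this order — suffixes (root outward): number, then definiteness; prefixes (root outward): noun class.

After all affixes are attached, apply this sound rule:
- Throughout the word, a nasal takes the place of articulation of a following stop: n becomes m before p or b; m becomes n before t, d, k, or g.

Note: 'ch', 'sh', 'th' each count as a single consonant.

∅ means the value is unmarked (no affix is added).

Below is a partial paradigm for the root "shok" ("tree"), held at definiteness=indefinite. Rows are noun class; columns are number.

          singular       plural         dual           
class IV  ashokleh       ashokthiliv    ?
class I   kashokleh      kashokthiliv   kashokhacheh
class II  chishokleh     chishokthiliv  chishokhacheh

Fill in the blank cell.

Attach noun class class IV a- → ashok.
Attach number dual -hach → ashokhach.
Attach definiteness indefinite -eh (after consonant 'ch') → ashokhacheh.
Nasal assimilation: no change.

ashokhacheh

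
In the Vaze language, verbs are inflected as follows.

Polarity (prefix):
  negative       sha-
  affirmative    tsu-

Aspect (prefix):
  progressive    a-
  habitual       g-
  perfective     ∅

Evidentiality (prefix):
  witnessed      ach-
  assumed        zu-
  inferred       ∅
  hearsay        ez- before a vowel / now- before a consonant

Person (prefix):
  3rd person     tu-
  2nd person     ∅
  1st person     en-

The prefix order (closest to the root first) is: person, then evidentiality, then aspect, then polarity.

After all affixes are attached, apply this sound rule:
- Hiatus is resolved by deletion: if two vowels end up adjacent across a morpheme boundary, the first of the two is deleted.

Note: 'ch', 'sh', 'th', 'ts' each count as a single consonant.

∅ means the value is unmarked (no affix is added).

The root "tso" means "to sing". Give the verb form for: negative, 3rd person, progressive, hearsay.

shanowtutso

Attach person 3rd person tu- → tutso.
Attach evidentiality hearsay now- (before consonant 't') → nowtutso.
Attach aspect progressive a- → anowtutso.
Attach polarity negative sha- → shaanowtutso.
Apply vowel deletion: shaanowtutso → shanowtutso.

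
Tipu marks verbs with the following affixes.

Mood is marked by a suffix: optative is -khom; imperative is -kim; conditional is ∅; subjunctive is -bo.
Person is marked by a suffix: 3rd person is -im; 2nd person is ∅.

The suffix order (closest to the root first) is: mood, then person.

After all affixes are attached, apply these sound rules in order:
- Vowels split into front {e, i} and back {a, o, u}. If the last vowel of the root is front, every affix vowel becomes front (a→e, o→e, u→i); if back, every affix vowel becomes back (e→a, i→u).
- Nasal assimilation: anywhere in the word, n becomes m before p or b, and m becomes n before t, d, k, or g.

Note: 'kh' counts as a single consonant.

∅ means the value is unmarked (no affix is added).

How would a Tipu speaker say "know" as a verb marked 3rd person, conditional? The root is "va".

vaum

mood = conditional: zero marking, form stays va.
Attach person 3rd person -im → vaim.
Apply vowel harmony: vaim → vaum.
Nasal assimilation: no change.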